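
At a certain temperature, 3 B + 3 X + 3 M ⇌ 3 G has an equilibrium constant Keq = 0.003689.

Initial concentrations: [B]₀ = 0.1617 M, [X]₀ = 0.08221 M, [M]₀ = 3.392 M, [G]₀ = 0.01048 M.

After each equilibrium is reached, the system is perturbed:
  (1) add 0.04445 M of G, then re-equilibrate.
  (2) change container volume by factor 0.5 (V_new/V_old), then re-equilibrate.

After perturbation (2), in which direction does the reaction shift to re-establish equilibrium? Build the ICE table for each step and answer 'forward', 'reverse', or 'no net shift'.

Direction: forward

Q₀ = 0.01255 vs Keq = 0.003689 ⇒ Q>K, reverse
Step 1:
                   B          X          M          G
  I           0.1617    0.08221      3.392    0.01048
  C         0.003104   0.003104   0.003104  -0.003104
  E           0.1648    0.08531      3.395   0.007376
  solve Keq expr → x = -0.001035; check Q = 0.003689
Then add 0.04445 M of G.
Step 2:
                   B          X          M          G
  I           0.1648    0.08531      3.395    0.05183
  C          0.03848    0.03848    0.03848   -0.03848
  E           0.2033     0.1238      3.434    0.01335
  solve Keq expr → x = -0.01283; check Q = 0.003689
Then change container volume by factor 0.5 (V_new/V_old).
Step 3:
                   B          X          M          G
  I           0.4066     0.2476      6.867     0.0267
  C         -0.04844   -0.04844   -0.04844    0.04844
  E           0.3581     0.1991      6.819    0.07514
  solve Keq expr → x = 0.01615; check Q = 0.003689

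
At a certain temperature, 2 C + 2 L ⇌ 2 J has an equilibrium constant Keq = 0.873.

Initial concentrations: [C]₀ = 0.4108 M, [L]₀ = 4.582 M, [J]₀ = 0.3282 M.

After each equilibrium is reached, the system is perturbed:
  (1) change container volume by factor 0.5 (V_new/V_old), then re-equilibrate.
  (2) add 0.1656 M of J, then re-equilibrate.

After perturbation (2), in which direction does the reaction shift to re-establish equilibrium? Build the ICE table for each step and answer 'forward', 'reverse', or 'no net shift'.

Q₀ = 0.0304 vs Keq = 0.873 ⇒ Q<K, forward
Step 1:
                  C         L         J
  init       0.4108     4.582    0.3282
  Δ          -0.264    -0.264     0.264
  eq         0.1468     4.318    0.5922
  solve Keq expr → x = 0.132; check Q = 0.873
Then change container volume by factor 0.5 (V_new/V_old).
Step 2:
                  C         L         J
  init       0.2936     8.636     1.184
  Δ         -0.1284   -0.1284    0.1284
  eq         0.1652     8.508     1.313
  solve Keq expr → x = 0.06421; check Q = 0.873
Then add 0.1656 M of J.
Step 3:
                  C         L         J
  init       0.1652     8.508     1.478
  Δ         0.01816   0.01816  -0.01816
  eq         0.1833     8.526      1.46
  solve Keq expr → x = -0.009079; check Q = 0.873

Direction: reverse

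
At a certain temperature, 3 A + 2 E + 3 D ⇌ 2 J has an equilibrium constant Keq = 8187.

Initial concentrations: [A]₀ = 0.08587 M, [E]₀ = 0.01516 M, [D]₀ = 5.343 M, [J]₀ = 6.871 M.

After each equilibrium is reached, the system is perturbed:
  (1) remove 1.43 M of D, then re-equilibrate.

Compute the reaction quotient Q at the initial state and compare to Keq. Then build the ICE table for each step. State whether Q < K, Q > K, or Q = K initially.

Q₀ = 2.1270e+06; Q > K (proceeds reverse)

Q₀ = 2.1270e+06 vs Keq = 8187 ⇒ Q>K, reverse
Step 1:
                   A          E          D          J
  I          0.08587    0.01516      5.343      6.871
  C          0.09398    0.06266    0.09398   -0.06266
  E           0.1799    0.07782      5.437      6.808
  solve Keq expr → x = -0.03133; check Q = 8187
Then remove 1.43 M of D.
Step 2:
                   A          E          D          J
  I           0.1799    0.07782      4.007      6.808
  C          0.02886    0.01924    0.02886   -0.01924
  E           0.2087    0.09706      4.036      6.789
  solve Keq expr → x = -0.00962; check Q = 8187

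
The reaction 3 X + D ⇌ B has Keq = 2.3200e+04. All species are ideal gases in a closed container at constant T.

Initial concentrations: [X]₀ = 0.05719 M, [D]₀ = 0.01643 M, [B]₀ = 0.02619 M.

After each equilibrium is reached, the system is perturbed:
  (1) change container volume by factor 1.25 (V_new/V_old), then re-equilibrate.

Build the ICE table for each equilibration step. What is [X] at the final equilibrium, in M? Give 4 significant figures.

[X]_eq = 0.04273 M

Q₀ = 8522 vs Keq = 2.3200e+04 ⇒ Q<K, forward
Step 1:
                   X          D          B
  Initial    0.05719    0.01643    0.02619
  Change    -0.01078  -0.003592   0.003592
  Equil      0.04641    0.01284    0.02978
  solve Keq expr → x = 0.003592; check Q = 2.3200e+04
Then change container volume by factor 1.25 (V_new/V_old).
Step 2:
                   X          D          B
  Initial    0.03713    0.01027    0.02383
  Change    0.005595   0.001865  -0.001865
  Equil      0.04273    0.01214    0.02196
  solve Keq expr → x = -0.001865; check Q = 2.3200e+04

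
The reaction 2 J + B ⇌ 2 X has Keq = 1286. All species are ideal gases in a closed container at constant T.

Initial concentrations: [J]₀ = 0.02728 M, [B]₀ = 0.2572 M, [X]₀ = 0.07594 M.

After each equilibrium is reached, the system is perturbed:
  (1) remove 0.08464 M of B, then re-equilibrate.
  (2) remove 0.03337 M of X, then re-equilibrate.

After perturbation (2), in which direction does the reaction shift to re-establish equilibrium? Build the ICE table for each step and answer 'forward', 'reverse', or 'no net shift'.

Q₀ = 30.13 vs Keq = 1286 ⇒ Q<K, forward
Step 1:
                  J         B         X
  init      0.02728    0.2572   0.07594
  Δ        -0.02179  -0.01089   0.02179
  eq       0.005491    0.2463   0.09773
  solve Keq expr → x = 0.01089; check Q = 1286
Then remove 0.08464 M of B.
Step 2:
                  J         B         X
  init     0.005491    0.1617   0.09773
  Δ        0.001192 5.9587e-04 -0.001192
  eq       0.006683    0.1623   0.09654
  solve Keq expr → x = -5.9587e-04; check Q = 1286
Then remove 0.03337 M of X.
Step 3:
                  J         B         X
  init     0.006683    0.1623   0.06317
  Δ       -0.002146 -0.001073  0.002146
  eq       0.004536    0.1612   0.06531
  solve Keq expr → x = 0.001073; check Q = 1286

Direction: forward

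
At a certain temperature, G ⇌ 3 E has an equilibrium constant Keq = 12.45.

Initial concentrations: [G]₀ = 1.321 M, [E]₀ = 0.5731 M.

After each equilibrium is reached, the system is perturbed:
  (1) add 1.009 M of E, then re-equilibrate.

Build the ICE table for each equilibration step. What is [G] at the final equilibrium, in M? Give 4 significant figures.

Q₀ = 0.1425 vs Keq = 12.45 ⇒ Q<K, forward
Step 1:
                    G           E
  I             1.321      0.5731
  C            -0.525       1.575
  E             0.796       2.148
  solve Keq expr → x = 0.525; check Q = 12.45
Then add 1.009 M of E.
Step 2:
                    G           E
  I             0.796       3.157
  C            0.2645     -0.7935
  E             1.061       2.364
  solve Keq expr → x = -0.2645; check Q = 12.45

[G]_eq = 1.061 M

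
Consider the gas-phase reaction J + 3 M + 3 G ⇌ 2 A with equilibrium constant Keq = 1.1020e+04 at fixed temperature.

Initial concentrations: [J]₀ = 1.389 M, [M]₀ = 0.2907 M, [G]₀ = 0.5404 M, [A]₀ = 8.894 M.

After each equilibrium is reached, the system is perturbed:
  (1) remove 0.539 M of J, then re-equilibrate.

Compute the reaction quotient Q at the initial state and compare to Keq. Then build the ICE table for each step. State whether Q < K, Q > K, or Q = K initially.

Q₀ = 1.4690e+04; Q > K (proceeds reverse)

Q₀ = 1.4690e+04 vs Keq = 1.1020e+04 ⇒ Q>K, reverse
Step 1:
                    J           M           G           A
  init          1.389      0.2907      0.5404       8.894
  Δ          0.006041     0.01812     0.01812    -0.01208
  eq            1.395      0.3088      0.5585       8.882
  solve Keq expr → x = -0.006041; check Q = 1.1020e+04
Then remove 0.539 M of J.
Step 2:
                    J           M           G           A
  init          0.856      0.3088      0.5585       8.882
  Δ           0.01086     0.03257     0.03257    -0.02171
  eq           0.8669      0.3414      0.5911        8.86
  solve Keq expr → x = -0.01086; check Q = 1.1020e+04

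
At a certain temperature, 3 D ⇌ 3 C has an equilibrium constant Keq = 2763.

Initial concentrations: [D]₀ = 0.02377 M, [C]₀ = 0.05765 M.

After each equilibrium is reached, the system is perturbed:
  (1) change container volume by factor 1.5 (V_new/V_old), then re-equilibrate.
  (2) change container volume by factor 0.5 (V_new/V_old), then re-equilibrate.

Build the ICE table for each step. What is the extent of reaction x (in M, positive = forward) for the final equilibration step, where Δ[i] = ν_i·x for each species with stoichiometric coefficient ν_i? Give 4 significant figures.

Q₀ = 14.27 vs Keq = 2763 ⇒ Q<K, forward
Step 1:
                    D           C
  init        0.02377     0.05765
  Δ          -0.01835     0.01835
  eq         0.005416       0.076
  solve Keq expr → x = 0.006118; check Q = 2763
Then change container volume by factor 1.5 (V_new/V_old).
Step 2:
                    D           C
  init       0.003611     0.05067
  Δ                 0           0
  eq         0.003611     0.05067
  solve Keq expr → x = 0; check Q = 2763
Then change container volume by factor 0.5 (V_new/V_old).
Step 3:
                    D           C
  init       0.007222      0.1013
  Δ                 0           0
  eq         0.007222      0.1013
  solve Keq expr → x = 0; check Q = 2763

x = 0 M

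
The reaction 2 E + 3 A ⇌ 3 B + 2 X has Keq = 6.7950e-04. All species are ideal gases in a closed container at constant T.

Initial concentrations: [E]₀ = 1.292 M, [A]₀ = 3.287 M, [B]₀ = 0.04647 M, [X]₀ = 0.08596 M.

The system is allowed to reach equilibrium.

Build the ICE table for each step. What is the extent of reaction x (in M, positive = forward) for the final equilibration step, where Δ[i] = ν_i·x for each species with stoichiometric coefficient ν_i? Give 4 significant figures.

x = 0.1451 M

Q₀ = 1.2508e-08 vs Keq = 6.7950e-04 ⇒ Q<K, forward
Step 1:
                    E           A           B           X
  I             1.292       3.287     0.04647     0.08596
  C           -0.2902     -0.4353      0.4353      0.2902
  E             1.002       2.852      0.4817      0.3761
  solve Keq expr → x = 0.1451; check Q = 6.7950e-04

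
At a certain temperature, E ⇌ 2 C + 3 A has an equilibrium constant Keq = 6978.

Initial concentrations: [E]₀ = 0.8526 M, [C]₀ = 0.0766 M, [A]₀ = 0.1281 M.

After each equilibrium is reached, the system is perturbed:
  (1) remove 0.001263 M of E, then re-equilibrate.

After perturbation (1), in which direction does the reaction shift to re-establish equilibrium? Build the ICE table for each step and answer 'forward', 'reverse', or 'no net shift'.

Q₀ = 1.4466e-05 vs Keq = 6978 ⇒ Q<K, forward
Step 1:
                   E          C          A
  I           0.8526     0.0766     0.1281
  C          -0.8442      1.688      2.533
  E         0.008409      1.765      2.661
  solve Keq expr → x = 0.8442; check Q = 6978
Then remove 0.001263 M of E.
Step 2:
                   E          C          A
  I         0.007146      1.765      2.661
  C         0.001206  -0.002412  -0.003618
  E         0.008352      1.763      2.657
  solve Keq expr → x = -0.001206; check Q = 6978

Direction: reverse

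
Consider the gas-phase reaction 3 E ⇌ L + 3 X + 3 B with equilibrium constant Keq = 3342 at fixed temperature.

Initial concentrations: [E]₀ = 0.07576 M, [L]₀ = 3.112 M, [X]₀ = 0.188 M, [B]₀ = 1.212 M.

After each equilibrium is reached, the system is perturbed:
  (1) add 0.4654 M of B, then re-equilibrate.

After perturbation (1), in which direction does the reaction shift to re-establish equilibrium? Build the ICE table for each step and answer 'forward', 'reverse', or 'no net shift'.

Direction: reverse

Q₀ = 84.66 vs Keq = 3342 ⇒ Q<K, forward
Step 1:
                   E          L          X          B
  I          0.07576      3.112      0.188      1.212
  C         -0.04684    0.01561    0.04684    0.04684
  E          0.02892      3.128     0.2348      1.259
  solve Keq expr → x = 0.01561; check Q = 3342
Then add 0.4654 M of B.
Step 2:
                   E          L          X          B
  I          0.02892      3.128     0.2348      1.724
  C         0.008968  -0.002989  -0.008968  -0.008968
  E          0.03788      3.125     0.2259      1.715
  solve Keq expr → x = -0.002989; check Q = 3342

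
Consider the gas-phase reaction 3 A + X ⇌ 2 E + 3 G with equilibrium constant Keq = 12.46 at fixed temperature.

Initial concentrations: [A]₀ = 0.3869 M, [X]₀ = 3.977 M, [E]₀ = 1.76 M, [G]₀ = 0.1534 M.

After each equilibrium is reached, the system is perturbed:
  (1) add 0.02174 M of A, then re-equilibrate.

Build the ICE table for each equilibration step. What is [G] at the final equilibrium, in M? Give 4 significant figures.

[G]_eq = 0.3948 M

Q₀ = 0.04855 vs Keq = 12.46 ⇒ Q<K, forward
Step 1:
                    A           X           E           G
  Initial      0.3869       3.977        1.76      0.1534
  Change      -0.2266    -0.07552       0.151      0.2266
  Equil        0.1603       3.901       1.911        0.38
  solve Keq expr → x = 0.07552; check Q = 12.46
Then add 0.02174 M of A.
Step 2:
                    A           X           E           G
  Initial      0.1821       3.901       1.911        0.38
  Change     -0.01484   -0.004945     0.00989     0.01484
  Equil        0.1672       3.897       1.921      0.3948
  solve Keq expr → x = 0.004945; check Q = 12.46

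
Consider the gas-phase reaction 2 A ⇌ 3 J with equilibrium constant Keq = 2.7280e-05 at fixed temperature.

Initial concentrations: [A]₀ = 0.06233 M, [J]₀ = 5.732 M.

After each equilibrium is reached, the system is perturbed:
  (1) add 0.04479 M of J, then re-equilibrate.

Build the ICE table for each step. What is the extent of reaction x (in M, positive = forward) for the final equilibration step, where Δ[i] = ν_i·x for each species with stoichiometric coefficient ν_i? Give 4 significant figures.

x = -0.0148 M

Q₀ = 4.8476e+04 vs Keq = 2.7280e-05 ⇒ Q>K, reverse
Step 1:
                   A          J
  init       0.06233      5.732
  Δ            3.772     -5.658
  eq           3.834    0.07375
  solve Keq expr → x = -1.886; check Q = 2.7280e-05
Then add 0.04479 M of J.
Step 2:
                   A          J
  init         3.834     0.1185
  Δ          0.02961   -0.04441
  eq           3.864    0.07413
  solve Keq expr → x = -0.0148; check Q = 2.7280e-05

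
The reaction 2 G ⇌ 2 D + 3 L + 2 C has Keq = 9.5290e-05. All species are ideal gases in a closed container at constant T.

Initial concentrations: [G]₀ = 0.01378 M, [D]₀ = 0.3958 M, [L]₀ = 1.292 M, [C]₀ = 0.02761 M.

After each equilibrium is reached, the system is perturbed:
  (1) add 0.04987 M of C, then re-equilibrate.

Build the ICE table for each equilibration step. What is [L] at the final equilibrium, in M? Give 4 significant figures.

Q₀ = 1.356 vs Keq = 9.5290e-05 ⇒ Q>K, reverse
Step 1:
                   G          D          L          C
  init       0.01378     0.3958      1.292    0.02761
  Δ          0.02684   -0.02684   -0.04026   -0.02684
  eq         0.04062      0.369      1.252 7.6744e-04
  solve Keq expr → x = -0.01342; check Q = 9.5290e-05
Then add 0.04987 M of C.
Step 2:
                   G          D          L          C
  init       0.04062      0.369      1.252    0.05064
  Δ          0.04852   -0.04852   -0.07277   -0.04852
  eq         0.08914     0.3204      1.179   0.002121
  solve Keq expr → x = -0.02426; check Q = 9.5290e-05

[L]_eq = 1.179 M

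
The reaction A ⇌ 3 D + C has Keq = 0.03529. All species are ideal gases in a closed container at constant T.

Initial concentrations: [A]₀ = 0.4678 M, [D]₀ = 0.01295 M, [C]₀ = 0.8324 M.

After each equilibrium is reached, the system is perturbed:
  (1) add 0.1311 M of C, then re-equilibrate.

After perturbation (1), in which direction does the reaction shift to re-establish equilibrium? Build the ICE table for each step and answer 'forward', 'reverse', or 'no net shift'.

Q₀ = 3.8644e-06 vs Keq = 0.03529 ⇒ Q<K, forward
Step 1:
                   A          D          C
  init        0.4678    0.01295     0.8324
  Δ         -0.07808     0.2342    0.07808
  eq          0.3897     0.2472     0.9105
  solve Keq expr → x = 0.07808; check Q = 0.03529
Then add 0.1311 M of C.
Step 2:
                   A          D          C
  init        0.3897     0.2472      1.042
  Δ         0.003307  -0.009922  -0.003307
  eq           0.393     0.2373      1.038
  solve Keq expr → x = -0.003307; check Q = 0.03529

Direction: reverse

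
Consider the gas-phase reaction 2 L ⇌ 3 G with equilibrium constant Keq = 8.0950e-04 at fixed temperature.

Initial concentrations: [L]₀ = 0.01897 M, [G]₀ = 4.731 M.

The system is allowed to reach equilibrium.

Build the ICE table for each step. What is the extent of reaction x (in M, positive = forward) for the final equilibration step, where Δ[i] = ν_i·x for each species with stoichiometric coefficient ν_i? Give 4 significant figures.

x = -1.512 M

Q₀ = 2.9426e+05 vs Keq = 8.0950e-04 ⇒ Q>K, reverse
Step 1:
                    L           G
  Initial     0.01897       4.731
  Change        3.024      -4.535
  Equil         3.043      0.1957
  solve Keq expr → x = -1.512; check Q = 8.0950e-04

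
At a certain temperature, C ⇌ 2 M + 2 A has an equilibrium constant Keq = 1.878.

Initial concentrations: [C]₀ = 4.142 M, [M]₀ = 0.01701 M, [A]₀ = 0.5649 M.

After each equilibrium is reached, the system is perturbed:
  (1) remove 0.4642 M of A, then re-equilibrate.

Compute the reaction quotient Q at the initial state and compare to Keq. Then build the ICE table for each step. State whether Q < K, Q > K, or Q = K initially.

Q₀ = 2.2292e-05 vs Keq = 1.878 ⇒ Q<K, forward
Step 1:
                   C          M          A
  init         4.142    0.01701     0.5649
  Δ          -0.6654      1.331      1.331
  eq           3.477      1.348      1.896
  solve Keq expr → x = 0.6654; check Q = 1.878
Then remove 0.4642 M of A.
Step 2:
                   C          M          A
  init         3.477      1.348      1.432
  Δ         -0.09893     0.1979     0.1979
  eq           3.378      1.546      1.629
  solve Keq expr → x = 0.09893; check Q = 1.878

Q₀ = 2.2292e-05; Q < K (proceeds forward)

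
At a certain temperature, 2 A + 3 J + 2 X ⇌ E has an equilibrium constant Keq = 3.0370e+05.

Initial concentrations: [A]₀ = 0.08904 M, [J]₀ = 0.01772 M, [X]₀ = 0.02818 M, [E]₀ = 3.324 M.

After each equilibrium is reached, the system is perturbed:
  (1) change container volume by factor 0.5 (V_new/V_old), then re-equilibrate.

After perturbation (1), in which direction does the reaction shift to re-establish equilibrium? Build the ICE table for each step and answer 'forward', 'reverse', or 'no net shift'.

Q₀ = 9.4889e+10 vs Keq = 3.0370e+05 ⇒ Q>K, reverse
Step 1:
                  A         J         X         E
  Initial   0.08904   0.01772   0.02818     3.324
  Change     0.1283    0.1924    0.1283  -0.06415
  Equil      0.2173    0.2102    0.1565      3.26
  solve Keq expr → x = -0.06415; check Q = 3.0370e+05
Then change container volume by factor 0.5 (V_new/V_old).
Step 2:
                  A         J         X         E
  Initial    0.4347    0.4203    0.3129      6.52
  Change    -0.1427    -0.214   -0.1427   0.07134
  Equil       0.292    0.2063    0.1703     6.591
  solve Keq expr → x = 0.07134; check Q = 3.0370e+05

Direction: forward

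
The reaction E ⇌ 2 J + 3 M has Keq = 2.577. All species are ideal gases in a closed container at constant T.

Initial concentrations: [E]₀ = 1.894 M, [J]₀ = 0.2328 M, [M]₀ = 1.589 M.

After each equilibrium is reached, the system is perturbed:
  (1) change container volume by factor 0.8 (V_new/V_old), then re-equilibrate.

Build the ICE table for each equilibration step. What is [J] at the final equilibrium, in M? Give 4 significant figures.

Q₀ = 0.1148 vs Keq = 2.577 ⇒ Q<K, forward
Step 1:
                   E          J          M
  Initial      1.894     0.2328      1.589
  Change     -0.2035      0.407     0.6105
  Equil         1.69     0.6398        2.2
  solve Keq expr → x = 0.2035; check Q = 2.577
Then change container volume by factor 0.8 (V_new/V_old).
Step 2:
                   E          J          M
  Initial      2.113     0.7998      2.749
  Change     0.09292    -0.1858    -0.2787
  Equil        2.206      0.614      2.471
  solve Keq expr → x = -0.09292; check Q = 2.577

[J]_eq = 0.614 M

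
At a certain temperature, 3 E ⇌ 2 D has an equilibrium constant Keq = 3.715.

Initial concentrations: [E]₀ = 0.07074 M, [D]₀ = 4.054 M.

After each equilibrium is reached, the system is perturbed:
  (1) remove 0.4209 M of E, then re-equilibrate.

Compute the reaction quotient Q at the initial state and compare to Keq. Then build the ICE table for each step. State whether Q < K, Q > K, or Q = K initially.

Q₀ = 4.6427e+04 vs Keq = 3.715 ⇒ Q>K, reverse
Step 1:
                    E           D
  init        0.07074       4.054
  Δ             1.323     -0.8821
  eq            1.394       3.172
  solve Keq expr → x = -0.441; check Q = 3.715
Then remove 0.4209 M of E.
Step 2:
                    E           D
  init          0.973       3.172
  Δ            0.3514     -0.2343
  eq            1.324       2.938
  solve Keq expr → x = -0.1171; check Q = 3.715

Q₀ = 4.6427e+04; Q > K (proceeds reverse)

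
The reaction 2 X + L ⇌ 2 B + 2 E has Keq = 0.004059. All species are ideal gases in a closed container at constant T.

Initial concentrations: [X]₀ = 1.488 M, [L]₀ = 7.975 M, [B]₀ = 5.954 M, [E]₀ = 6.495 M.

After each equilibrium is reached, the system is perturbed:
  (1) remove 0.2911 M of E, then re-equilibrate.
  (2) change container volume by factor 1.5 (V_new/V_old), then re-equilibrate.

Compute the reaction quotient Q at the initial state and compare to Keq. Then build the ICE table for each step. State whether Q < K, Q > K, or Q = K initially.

Q₀ = 84.69; Q > K (proceeds reverse)

Q₀ = 84.69 vs Keq = 0.004059 ⇒ Q>K, reverse
Step 1:
                  X         L         B         E
  init        1.488     7.975     5.954     6.495
  Δ           5.033     2.517    -5.033    -5.033
  eq          6.521     10.49    0.9207     1.462
  solve Keq expr → x = -2.517; check Q = 0.004059
Then remove 0.2911 M of E.
Step 2:
                  X         L         B         E
  init        6.521     10.49    0.9207     1.171
  Δ         -0.1099  -0.05494    0.1099    0.1099
  eq          6.411     10.44     1.031      1.28
  solve Keq expr → x = 0.05494; check Q = 0.004059
Then change container volume by factor 1.5 (V_new/V_old).
Step 3:
                  X         L         B         E
  init        4.274     6.958     0.687    0.8536
  Δ        -0.07294  -0.03647   0.07294   0.07294
  eq          4.201     6.921      0.76    0.9266
  solve Keq expr → x = 0.03647; check Q = 0.004059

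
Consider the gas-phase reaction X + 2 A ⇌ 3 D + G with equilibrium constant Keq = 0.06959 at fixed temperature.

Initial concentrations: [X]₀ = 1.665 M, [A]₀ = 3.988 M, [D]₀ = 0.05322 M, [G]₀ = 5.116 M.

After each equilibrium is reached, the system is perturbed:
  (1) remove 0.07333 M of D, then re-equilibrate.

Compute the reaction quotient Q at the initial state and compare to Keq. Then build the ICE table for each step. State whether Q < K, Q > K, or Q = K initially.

Q₀ = 2.9123e-05 vs Keq = 0.06959 ⇒ Q<K, forward
Step 1:
                    X           A           D           G
  init          1.665       3.988     0.05322       5.116
  Δ           -0.1924     -0.3848      0.5773      0.1924
  eq            1.473       3.603      0.6305       5.308
  solve Keq expr → x = 0.1924; check Q = 0.06959
Then remove 0.07333 M of D.
Step 2:
                    X           A           D           G
  init          1.473       3.603      0.5572       5.308
  Δ          -0.02147    -0.04295     0.06442     0.02147
  eq            1.451        3.56      0.6216        5.33
  solve Keq expr → x = 0.02147; check Q = 0.06959

Q₀ = 2.9123e-05; Q < K (proceeds forward)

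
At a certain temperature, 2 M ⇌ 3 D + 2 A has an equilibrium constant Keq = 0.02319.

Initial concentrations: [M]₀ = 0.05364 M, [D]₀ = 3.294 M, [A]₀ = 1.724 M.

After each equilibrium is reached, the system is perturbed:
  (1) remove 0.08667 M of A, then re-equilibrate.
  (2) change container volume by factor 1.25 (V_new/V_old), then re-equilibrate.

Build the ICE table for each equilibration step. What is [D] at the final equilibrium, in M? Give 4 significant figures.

[D]_eq = 0.955 M

Q₀ = 3.6921e+04 vs Keq = 0.02319 ⇒ Q>K, reverse
Step 1:
                  M         D         A
  I         0.05364     3.294     1.724
  C           1.501    -2.252    -1.501
  E           1.555     1.042    0.2226
  solve Keq expr → x = -0.7507; check Q = 0.02319
Then remove 0.08667 M of A.
Step 2:
                  M         D         A
  I           1.555     1.042     0.136
  C         -0.0554   0.08309    0.0554
  E             1.5     1.125    0.1914
  solve Keq expr → x = 0.0277; check Q = 0.02319
Then change container volume by factor 1.25 (V_new/V_old).
Step 3:
                  M         D         A
  I             1.2       0.9    0.1531
  C        -0.03667     0.055   0.03667
  E           1.163     0.955    0.1898
  solve Keq expr → x = 0.01833; check Q = 0.02319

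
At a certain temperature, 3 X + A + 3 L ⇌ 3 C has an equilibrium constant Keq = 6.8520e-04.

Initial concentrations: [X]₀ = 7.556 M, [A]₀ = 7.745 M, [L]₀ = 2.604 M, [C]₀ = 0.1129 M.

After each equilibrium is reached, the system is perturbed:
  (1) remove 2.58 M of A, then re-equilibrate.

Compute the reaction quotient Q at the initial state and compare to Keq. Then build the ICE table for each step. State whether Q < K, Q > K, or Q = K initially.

Q₀ = 2.4393e-08 vs Keq = 6.8520e-04 ⇒ Q<K, forward
Step 1:
                    X           A           L           C
  Initial       7.556       7.745       2.604      0.1129
  Change       -1.293     -0.4309      -1.293       1.293
  Equil         6.263       7.314       1.311       1.406
  solve Keq expr → x = 0.4309; check Q = 6.8520e-04
Then remove 2.58 M of A.
Step 2:
                    X           A           L           C
  Initial       6.263       4.734       1.311       1.406
  Change      0.08763     0.02921     0.08763    -0.08763
  Equil         6.351       4.763       1.399       1.318
  solve Keq expr → x = -0.02921; check Q = 6.8520e-04

Q₀ = 2.4393e-08; Q < K (proceeds forward)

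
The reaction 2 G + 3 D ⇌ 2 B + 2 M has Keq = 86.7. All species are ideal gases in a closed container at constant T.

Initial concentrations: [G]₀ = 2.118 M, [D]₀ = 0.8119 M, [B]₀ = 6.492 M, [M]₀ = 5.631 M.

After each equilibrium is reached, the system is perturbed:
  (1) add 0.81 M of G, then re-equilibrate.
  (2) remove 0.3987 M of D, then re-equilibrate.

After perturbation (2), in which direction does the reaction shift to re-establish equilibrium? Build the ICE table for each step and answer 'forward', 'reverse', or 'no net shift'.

Q₀ = 556.6 vs Keq = 86.7 ⇒ Q>K, reverse
Step 1:
                  G         D         B         M
  init        2.118    0.8119     6.492     5.631
  Δ          0.3133      0.47   -0.3133   -0.3133
  eq          2.431     1.282     6.179     5.318
  solve Keq expr → x = -0.1567; check Q = 86.7
Then add 0.81 M of G.
Step 2:
                  G         D         B         M
  init        3.241     1.282     6.179     5.318
  Δ         -0.1131   -0.1696    0.1131    0.1131
  eq          3.128     1.112     6.292     5.431
  solve Keq expr → x = 0.05653; check Q = 86.7
Then remove 0.3987 M of D.
Step 3:
                  G         D         B         M
  init        3.128    0.7136     6.292     5.431
  Δ          0.2026     0.304   -0.2026   -0.2026
  eq          3.331     1.018     6.089     5.228
  solve Keq expr → x = -0.1013; check Q = 86.7

Direction: reverse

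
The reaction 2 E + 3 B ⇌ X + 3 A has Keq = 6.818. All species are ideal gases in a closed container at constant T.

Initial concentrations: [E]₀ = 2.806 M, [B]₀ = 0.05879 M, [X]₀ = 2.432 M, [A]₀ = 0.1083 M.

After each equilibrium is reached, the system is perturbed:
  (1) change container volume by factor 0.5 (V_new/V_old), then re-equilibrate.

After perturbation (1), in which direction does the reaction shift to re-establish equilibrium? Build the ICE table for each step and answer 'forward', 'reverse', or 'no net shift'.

Q₀ = 1.931 vs Keq = 6.818 ⇒ Q<K, forward
Step 1:
                   E          B          X          A
  I            2.806    0.05879      2.432     0.1083
  C        -0.009854   -0.01478   0.004927    0.01478
  E            2.796    0.04401      2.437     0.1231
  solve Keq expr → x = 0.004927; check Q = 6.818
Then change container volume by factor 0.5 (V_new/V_old).
Step 2:
                   E          B          X          A
  I            5.592    0.08802      4.874     0.2462
  C        -0.009374   -0.01406   0.004687    0.01406
  E            5.583    0.07396      4.879     0.2602
  solve Keq expr → x = 0.004687; check Q = 6.818

Direction: forward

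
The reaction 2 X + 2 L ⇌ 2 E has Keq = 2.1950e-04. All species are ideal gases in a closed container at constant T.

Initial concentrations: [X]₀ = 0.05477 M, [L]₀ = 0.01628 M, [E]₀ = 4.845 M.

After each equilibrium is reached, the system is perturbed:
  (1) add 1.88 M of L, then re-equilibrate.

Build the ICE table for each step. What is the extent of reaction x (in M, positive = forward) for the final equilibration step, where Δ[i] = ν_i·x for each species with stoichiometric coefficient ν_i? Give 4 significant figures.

Q₀ = 2.9525e+07 vs Keq = 2.1950e-04 ⇒ Q>K, reverse
Step 1:
                   X          L          E
  I          0.05477    0.01628      4.845
  C            4.535      4.535     -4.535
  E             4.59      4.552     0.3095
  solve Keq expr → x = -2.268; check Q = 2.1950e-04
Then add 1.88 M of L.
Step 2:
                   X          L          E
  I             4.59      6.432     0.3095
  C          -0.1101    -0.1101     0.1101
  E             4.48      6.322     0.4196
  solve Keq expr → x = 0.05503; check Q = 2.1950e-04

x = 0.05503 M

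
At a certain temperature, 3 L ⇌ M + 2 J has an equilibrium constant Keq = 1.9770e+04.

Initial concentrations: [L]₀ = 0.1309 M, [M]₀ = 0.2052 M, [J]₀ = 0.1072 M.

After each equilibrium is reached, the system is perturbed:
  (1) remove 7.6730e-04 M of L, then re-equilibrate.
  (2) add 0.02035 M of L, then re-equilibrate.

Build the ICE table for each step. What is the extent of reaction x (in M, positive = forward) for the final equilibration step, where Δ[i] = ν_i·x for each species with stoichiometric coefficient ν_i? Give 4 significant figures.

Q₀ = 1.051 vs Keq = 1.9770e+04 ⇒ Q<K, forward
Step 1:
                  L         M         J
  Initial    0.1309    0.2052    0.1072
  Change    -0.1233   0.04109   0.08217
  Equil    0.007645    0.2463    0.1894
  solve Keq expr → x = 0.04109; check Q = 1.9770e+04
Then remove 7.6730e-04 M of L.
Step 2:
                  L         M         J
  Initial  0.006877    0.2463    0.1894
  Change  7.5123e-04 -2.5041e-04 -5.0082e-04
  Equil    0.007628     0.246    0.1889
  solve Keq expr → x = -2.5041e-04; check Q = 1.9770e+04
Then add 0.02035 M of L.
Step 3:
                  L         M         J
  Initial   0.02798     0.246    0.1889
  Change   -0.01993  0.006642   0.01328
  Equil    0.008053    0.2527    0.2022
  solve Keq expr → x = 0.006642; check Q = 1.9770e+04

x = 0.006642 M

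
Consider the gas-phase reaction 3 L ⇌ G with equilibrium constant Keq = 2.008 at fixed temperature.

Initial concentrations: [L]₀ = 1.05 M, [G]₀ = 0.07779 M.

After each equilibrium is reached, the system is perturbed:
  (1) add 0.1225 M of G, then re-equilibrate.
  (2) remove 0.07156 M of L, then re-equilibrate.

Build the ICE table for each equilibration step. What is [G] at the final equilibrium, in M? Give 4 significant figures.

[G]_eq = 0.3417 M

Q₀ = 0.0672 vs Keq = 2.008 ⇒ Q<K, forward
Step 1:
                    L           G
  Initial        1.05     0.07779
  Change      -0.5445      0.1815
  Equil        0.5055      0.2593
  solve Keq expr → x = 0.1815; check Q = 2.008
Then add 0.1225 M of G.
Step 2:
                    L           G
  Initial      0.5055      0.3818
  Change      0.05945    -0.01982
  Equil        0.5649       0.362
  solve Keq expr → x = -0.01982; check Q = 2.008
Then remove 0.07156 M of L.
Step 3:
                    L           G
  Initial      0.4933       0.362
  Change      0.06081    -0.02027
  Equil        0.5542      0.3417
  solve Keq expr → x = -0.02027; check Q = 2.008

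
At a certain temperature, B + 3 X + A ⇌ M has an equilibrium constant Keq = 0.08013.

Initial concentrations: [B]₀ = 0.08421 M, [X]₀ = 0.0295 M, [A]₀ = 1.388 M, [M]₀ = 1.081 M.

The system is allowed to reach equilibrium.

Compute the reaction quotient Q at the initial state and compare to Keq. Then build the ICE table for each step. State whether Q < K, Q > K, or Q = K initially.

Q₀ = 3.6025e+05; Q > K (proceeds reverse)

Q₀ = 3.6025e+05 vs Keq = 0.08013 ⇒ Q>K, reverse
Step 1:
                    B           X           A           M
  I           0.08421      0.0295       1.388       1.081
  C            0.5639       1.692      0.5639     -0.5639
  E            0.6482       1.721       1.952      0.5171
  solve Keq expr → x = -0.5639; check Q = 0.08013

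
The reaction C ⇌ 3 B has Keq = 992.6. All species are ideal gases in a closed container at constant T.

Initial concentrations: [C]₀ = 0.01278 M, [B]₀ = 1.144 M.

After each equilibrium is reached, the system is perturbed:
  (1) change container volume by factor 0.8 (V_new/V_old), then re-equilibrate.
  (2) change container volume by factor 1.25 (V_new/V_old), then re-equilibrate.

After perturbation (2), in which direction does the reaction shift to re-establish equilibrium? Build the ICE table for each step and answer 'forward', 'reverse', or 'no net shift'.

Q₀ = 117.2 vs Keq = 992.6 ⇒ Q<K, forward
Step 1:
                  C         B
  I         0.01278     1.144
  C        -0.01114   0.03341
  E        0.001644     1.177
  solve Keq expr → x = 0.01114; check Q = 992.6
Then change container volume by factor 0.8 (V_new/V_old).
Step 2:
                  C         B
  I        0.002055     1.472
  C        0.001134 -0.003402
  E        0.003189     1.468
  solve Keq expr → x = -0.001134; check Q = 992.6
Then change container volume by factor 1.25 (V_new/V_old).
Step 3:
                  C         B
  I        0.002552     1.175
  C       -9.0719e-04  0.002722
  E        0.001644     1.177
  solve Keq expr → x = 9.0719e-04; check Q = 992.6

Direction: forward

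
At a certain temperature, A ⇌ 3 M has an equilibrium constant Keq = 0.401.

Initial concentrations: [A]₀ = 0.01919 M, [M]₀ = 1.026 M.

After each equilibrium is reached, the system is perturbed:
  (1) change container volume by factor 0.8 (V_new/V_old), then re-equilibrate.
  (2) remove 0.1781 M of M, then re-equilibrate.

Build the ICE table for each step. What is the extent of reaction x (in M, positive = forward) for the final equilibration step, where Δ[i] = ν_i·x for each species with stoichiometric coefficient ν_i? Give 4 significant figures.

Q₀ = 56.28 vs Keq = 0.401 ⇒ Q>K, reverse
Step 1:
                  A         M
  I         0.01919     1.026
  C          0.1949   -0.5848
  E          0.2141    0.4412
  solve Keq expr → x = -0.1949; check Q = 0.401
Then change container volume by factor 0.8 (V_new/V_old).
Step 2:
                  A         M
  I          0.2677    0.5515
  C         0.02131  -0.06393
  E           0.289    0.4875
  solve Keq expr → x = -0.02131; check Q = 0.401
Then remove 0.1781 M of M.
Step 3:
                  A         M
  I           0.289    0.3094
  C         -0.0495    0.1485
  E          0.2395    0.4579
  solve Keq expr → x = 0.0495; check Q = 0.401

x = 0.0495 M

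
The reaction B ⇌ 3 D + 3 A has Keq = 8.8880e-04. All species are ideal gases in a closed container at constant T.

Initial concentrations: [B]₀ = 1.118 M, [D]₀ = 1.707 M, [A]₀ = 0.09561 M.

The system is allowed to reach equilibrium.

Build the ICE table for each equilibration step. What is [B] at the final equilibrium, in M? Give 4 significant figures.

Q₀ = 0.003888 vs Keq = 8.8880e-04 ⇒ Q>K, reverse
Step 1:
                   B          D          A
  Initial      1.118      1.707    0.09561
  Change      0.0119   -0.03569   -0.03569
  Equil         1.13      1.671    0.05992
  solve Keq expr → x = -0.0119; check Q = 8.8880e-04

[B]_eq = 1.13 M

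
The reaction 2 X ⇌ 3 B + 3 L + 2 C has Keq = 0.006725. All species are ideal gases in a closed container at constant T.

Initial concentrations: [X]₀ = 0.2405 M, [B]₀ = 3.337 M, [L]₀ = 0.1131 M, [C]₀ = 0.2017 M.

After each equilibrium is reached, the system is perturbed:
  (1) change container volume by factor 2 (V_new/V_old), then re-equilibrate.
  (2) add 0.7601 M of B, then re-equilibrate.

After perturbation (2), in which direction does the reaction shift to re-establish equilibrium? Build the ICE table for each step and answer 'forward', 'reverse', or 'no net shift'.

Q₀ = 0.03781 vs Keq = 0.006725 ⇒ Q>K, reverse
Step 1:
                   X          B          L          C
  I           0.2405      3.337     0.1131     0.2017
  C          0.02528   -0.03791   -0.03791   -0.02528
  E           0.2658      3.299    0.07519     0.1764
  solve Keq expr → x = -0.01264; check Q = 0.006725
Then change container volume by factor 2 (V_new/V_old).
Step 2:
                   X          B          L          C
  I           0.1329       1.65    0.03759    0.08821
  C         -0.03684    0.05526    0.05526    0.03684
  E          0.09605      1.705    0.09286     0.1251
  solve Keq expr → x = 0.01842; check Q = 0.006725
Then add 0.7601 M of B.
Step 3:
                   X          B          L          C
  I          0.09605      2.465    0.09286     0.1251
  C            0.012   -0.01801   -0.01801     -0.012
  E           0.1081      2.447    0.07485      0.113
  solve Keq expr → x = -0.006002; check Q = 0.006725

Direction: reverse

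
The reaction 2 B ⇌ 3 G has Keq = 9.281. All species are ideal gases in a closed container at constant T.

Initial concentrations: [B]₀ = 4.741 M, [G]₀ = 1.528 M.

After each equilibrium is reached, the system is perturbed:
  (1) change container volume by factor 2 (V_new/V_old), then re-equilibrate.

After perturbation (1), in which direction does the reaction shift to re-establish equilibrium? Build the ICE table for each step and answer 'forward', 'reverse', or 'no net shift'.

Q₀ = 0.1587 vs Keq = 9.281 ⇒ Q<K, forward
Step 1:
                  B         G
  I           4.741     1.528
  C          -1.835     2.752
  E           2.906      4.28
  solve Keq expr → x = 0.9173; check Q = 9.281
Then change container volume by factor 2 (V_new/V_old).
Step 2:
                  B         G
  I           1.453      2.14
  C          -0.201    0.3015
  E           1.252     2.441
  solve Keq expr → x = 0.1005; check Q = 9.281

Direction: forward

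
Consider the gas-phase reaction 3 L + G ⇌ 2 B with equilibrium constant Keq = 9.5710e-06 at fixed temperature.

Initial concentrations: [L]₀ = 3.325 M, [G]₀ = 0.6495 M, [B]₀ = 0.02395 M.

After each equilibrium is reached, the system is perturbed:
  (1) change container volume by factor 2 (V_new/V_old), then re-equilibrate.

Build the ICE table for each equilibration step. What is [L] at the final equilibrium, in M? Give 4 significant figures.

Q₀ = 2.4025e-05 vs Keq = 9.5710e-06 ⇒ Q>K, reverse
Step 1:
                  L         G         B
  Initial     3.325    0.6495   0.02395
  Change    0.01304  0.004347 -0.008694
  Equil       3.338    0.6538   0.01526
  solve Keq expr → x = -0.004347; check Q = 9.5710e-06
Then change container volume by factor 2 (V_new/V_old).
Step 2:
                  L         G         B
  Initial     1.669    0.3269  0.007628
  Change   0.005675  0.001892 -0.003784
  Equil       1.675    0.3288  0.003845
  solve Keq expr → x = -0.001892; check Q = 9.5710e-06

[L]_eq = 1.675 M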